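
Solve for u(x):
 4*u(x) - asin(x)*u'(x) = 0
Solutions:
 u(x) = C1*exp(4*Integral(1/asin(x), x))


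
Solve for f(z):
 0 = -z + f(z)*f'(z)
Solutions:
 f(z) = -sqrt(C1 + z^2)
 f(z) = sqrt(C1 + z^2)


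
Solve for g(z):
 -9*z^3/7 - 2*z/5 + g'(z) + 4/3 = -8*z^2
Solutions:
 g(z) = C1 + 9*z^4/28 - 8*z^3/3 + z^2/5 - 4*z/3


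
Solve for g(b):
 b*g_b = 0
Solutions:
 g(b) = C1


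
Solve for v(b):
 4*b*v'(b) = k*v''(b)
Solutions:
 v(b) = C1 + C2*erf(sqrt(2)*b*sqrt(-1/k))/sqrt(-1/k)


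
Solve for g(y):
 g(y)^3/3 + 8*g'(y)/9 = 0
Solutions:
 g(y) = -2*sqrt(-1/(C1 - 3*y))
 g(y) = 2*sqrt(-1/(C1 - 3*y))


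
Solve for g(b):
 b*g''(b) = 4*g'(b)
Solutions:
 g(b) = C1 + C2*b^5


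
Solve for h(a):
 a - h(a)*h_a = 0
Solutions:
 h(a) = -sqrt(C1 + a^2)
 h(a) = sqrt(C1 + a^2)


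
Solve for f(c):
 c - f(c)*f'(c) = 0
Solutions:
 f(c) = -sqrt(C1 + c^2)
 f(c) = sqrt(C1 + c^2)


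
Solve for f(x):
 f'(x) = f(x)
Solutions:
 f(x) = C1*exp(x)


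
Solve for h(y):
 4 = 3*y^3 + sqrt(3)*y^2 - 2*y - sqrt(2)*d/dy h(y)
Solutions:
 h(y) = C1 + 3*sqrt(2)*y^4/8 + sqrt(6)*y^3/6 - sqrt(2)*y^2/2 - 2*sqrt(2)*y


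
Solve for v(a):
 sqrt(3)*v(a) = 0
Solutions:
 v(a) = 0


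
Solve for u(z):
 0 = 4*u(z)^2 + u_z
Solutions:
 u(z) = 1/(C1 + 4*z)


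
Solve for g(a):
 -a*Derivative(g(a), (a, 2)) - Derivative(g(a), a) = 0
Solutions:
 g(a) = C1 + C2*log(a)


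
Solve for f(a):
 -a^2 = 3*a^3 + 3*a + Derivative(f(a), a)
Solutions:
 f(a) = C1 - 3*a^4/4 - a^3/3 - 3*a^2/2


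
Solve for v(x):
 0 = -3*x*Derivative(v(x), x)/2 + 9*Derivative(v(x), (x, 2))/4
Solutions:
 v(x) = C1 + C2*erfi(sqrt(3)*x/3)


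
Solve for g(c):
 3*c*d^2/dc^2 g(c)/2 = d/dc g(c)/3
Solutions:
 g(c) = C1 + C2*c^(11/9)


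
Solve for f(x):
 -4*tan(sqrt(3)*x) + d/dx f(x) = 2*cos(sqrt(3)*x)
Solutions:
 f(x) = C1 - 4*sqrt(3)*log(cos(sqrt(3)*x))/3 + 2*sqrt(3)*sin(sqrt(3)*x)/3


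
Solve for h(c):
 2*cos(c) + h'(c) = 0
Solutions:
 h(c) = C1 - 2*sin(c)


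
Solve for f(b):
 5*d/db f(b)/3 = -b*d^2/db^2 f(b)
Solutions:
 f(b) = C1 + C2/b^(2/3)


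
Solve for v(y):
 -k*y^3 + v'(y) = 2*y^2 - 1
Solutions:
 v(y) = C1 + k*y^4/4 + 2*y^3/3 - y


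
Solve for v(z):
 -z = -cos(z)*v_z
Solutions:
 v(z) = C1 + Integral(z/cos(z), z)


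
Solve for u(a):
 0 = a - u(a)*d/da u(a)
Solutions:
 u(a) = -sqrt(C1 + a^2)
 u(a) = sqrt(C1 + a^2)


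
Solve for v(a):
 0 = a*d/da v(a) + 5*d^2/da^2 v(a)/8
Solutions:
 v(a) = C1 + C2*erf(2*sqrt(5)*a/5)


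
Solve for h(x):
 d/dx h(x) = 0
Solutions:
 h(x) = C1


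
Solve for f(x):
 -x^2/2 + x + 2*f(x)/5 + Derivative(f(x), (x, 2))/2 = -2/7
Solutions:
 f(x) = C1*sin(2*sqrt(5)*x/5) + C2*cos(2*sqrt(5)*x/5) + 5*x^2/4 - 5*x/2 - 215/56


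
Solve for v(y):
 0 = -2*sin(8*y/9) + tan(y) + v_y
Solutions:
 v(y) = C1 + log(cos(y)) - 9*cos(8*y/9)/4


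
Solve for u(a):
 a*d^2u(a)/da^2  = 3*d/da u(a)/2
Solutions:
 u(a) = C1 + C2*a^(5/2)


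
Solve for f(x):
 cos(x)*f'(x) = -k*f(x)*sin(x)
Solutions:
 f(x) = C1*exp(k*log(cos(x)))


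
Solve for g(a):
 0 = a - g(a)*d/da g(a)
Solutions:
 g(a) = -sqrt(C1 + a^2)
 g(a) = sqrt(C1 + a^2)


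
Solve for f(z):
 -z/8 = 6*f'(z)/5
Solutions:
 f(z) = C1 - 5*z^2/96


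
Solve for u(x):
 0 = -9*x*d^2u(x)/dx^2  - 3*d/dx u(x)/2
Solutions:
 u(x) = C1 + C2*x^(5/6)


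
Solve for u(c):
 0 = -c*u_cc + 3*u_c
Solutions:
 u(c) = C1 + C2*c^4


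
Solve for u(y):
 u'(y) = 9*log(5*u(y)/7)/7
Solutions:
 -7*Integral(1/(log(_y) - log(7) + log(5)), (_y, u(y)))/9 = C1 - y


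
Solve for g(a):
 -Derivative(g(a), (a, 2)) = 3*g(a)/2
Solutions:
 g(a) = C1*sin(sqrt(6)*a/2) + C2*cos(sqrt(6)*a/2)


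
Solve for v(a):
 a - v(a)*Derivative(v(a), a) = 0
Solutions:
 v(a) = -sqrt(C1 + a^2)
 v(a) = sqrt(C1 + a^2)


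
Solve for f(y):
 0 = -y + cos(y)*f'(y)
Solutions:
 f(y) = C1 + Integral(y/cos(y), y)


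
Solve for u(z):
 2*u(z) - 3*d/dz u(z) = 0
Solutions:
 u(z) = C1*exp(2*z/3)


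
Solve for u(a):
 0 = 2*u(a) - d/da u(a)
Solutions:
 u(a) = C1*exp(2*a)


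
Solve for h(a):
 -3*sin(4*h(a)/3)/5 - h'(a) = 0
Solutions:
 3*a/5 + 3*log(cos(4*h(a)/3) - 1)/8 - 3*log(cos(4*h(a)/3) + 1)/8 = C1


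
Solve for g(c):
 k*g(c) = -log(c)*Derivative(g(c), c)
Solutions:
 g(c) = C1*exp(-k*li(c))


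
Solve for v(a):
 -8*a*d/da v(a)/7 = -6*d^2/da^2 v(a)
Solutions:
 v(a) = C1 + C2*erfi(sqrt(42)*a/21)


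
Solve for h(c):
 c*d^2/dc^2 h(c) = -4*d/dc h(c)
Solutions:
 h(c) = C1 + C2/c^3


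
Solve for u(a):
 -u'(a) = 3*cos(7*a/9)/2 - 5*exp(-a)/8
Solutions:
 u(a) = C1 - 27*sin(7*a/9)/14 - 5*exp(-a)/8


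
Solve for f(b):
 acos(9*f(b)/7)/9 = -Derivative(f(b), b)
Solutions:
 Integral(1/acos(9*_y/7), (_y, f(b))) = C1 - b/9


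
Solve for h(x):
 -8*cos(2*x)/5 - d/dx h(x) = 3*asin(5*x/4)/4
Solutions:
 h(x) = C1 - 3*x*asin(5*x/4)/4 - 3*sqrt(16 - 25*x^2)/20 - 4*sin(2*x)/5


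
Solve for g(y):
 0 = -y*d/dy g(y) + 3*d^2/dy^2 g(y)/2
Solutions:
 g(y) = C1 + C2*erfi(sqrt(3)*y/3)


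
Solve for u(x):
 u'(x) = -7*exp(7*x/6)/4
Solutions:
 u(x) = C1 - 3*exp(7*x/6)/2


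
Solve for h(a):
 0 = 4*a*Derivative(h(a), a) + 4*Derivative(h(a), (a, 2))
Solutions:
 h(a) = C1 + C2*erf(sqrt(2)*a/2)


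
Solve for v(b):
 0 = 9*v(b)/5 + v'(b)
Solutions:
 v(b) = C1*exp(-9*b/5)


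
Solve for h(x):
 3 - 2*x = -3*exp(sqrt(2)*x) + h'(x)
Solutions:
 h(x) = C1 - x^2 + 3*x + 3*sqrt(2)*exp(sqrt(2)*x)/2


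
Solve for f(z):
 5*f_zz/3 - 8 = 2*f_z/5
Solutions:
 f(z) = C1 + C2*exp(6*z/25) - 20*z


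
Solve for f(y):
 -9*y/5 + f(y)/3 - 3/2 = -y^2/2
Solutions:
 f(y) = -3*y^2/2 + 27*y/5 + 9/2


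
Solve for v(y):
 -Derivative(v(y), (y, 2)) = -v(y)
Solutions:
 v(y) = C1*exp(-y) + C2*exp(y)


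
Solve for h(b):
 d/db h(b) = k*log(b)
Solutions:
 h(b) = C1 + b*k*log(b) - b*k


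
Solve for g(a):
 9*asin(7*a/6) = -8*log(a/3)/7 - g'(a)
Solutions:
 g(a) = C1 - 8*a*log(a)/7 - 9*a*asin(7*a/6) + 8*a/7 + 8*a*log(3)/7 - 9*sqrt(36 - 49*a^2)/7


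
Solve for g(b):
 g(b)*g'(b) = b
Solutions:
 g(b) = -sqrt(C1 + b^2)
 g(b) = sqrt(C1 + b^2)


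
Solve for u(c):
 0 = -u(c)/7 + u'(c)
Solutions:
 u(c) = C1*exp(c/7)


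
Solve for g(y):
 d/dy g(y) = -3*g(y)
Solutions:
 g(y) = C1*exp(-3*y)


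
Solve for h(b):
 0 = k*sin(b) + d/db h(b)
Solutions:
 h(b) = C1 + k*cos(b)


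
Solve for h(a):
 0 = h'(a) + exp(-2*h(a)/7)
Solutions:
 h(a) = 7*log(-sqrt(C1 - a)) - 7*log(7) + 7*log(14)/2
 h(a) = 7*log(C1 - a)/2 - 7*log(7) + 7*log(14)/2


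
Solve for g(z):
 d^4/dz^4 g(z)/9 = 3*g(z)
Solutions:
 g(z) = C1*exp(-3^(3/4)*z) + C2*exp(3^(3/4)*z) + C3*sin(3^(3/4)*z) + C4*cos(3^(3/4)*z)


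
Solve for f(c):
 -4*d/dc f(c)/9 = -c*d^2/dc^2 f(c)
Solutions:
 f(c) = C1 + C2*c^(13/9)


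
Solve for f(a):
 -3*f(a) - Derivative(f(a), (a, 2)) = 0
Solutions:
 f(a) = C1*sin(sqrt(3)*a) + C2*cos(sqrt(3)*a)


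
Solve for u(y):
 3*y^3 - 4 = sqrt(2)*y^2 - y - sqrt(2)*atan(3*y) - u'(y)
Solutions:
 u(y) = C1 - 3*y^4/4 + sqrt(2)*y^3/3 - y^2/2 + 4*y - sqrt(2)*(y*atan(3*y) - log(9*y^2 + 1)/6)


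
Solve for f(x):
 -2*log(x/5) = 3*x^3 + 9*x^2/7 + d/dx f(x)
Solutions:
 f(x) = C1 - 3*x^4/4 - 3*x^3/7 - 2*x*log(x) + 2*x + 2*x*log(5)


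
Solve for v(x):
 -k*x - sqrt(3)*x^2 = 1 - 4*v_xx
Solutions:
 v(x) = C1 + C2*x + k*x^3/24 + sqrt(3)*x^4/48 + x^2/8


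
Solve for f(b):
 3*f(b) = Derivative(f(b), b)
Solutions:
 f(b) = C1*exp(3*b)


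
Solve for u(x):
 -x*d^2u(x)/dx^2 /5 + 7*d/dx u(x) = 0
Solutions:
 u(x) = C1 + C2*x^36


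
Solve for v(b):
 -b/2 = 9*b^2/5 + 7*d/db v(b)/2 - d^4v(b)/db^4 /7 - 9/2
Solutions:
 v(b) = C1 + C4*exp(14^(2/3)*b/2) - 6*b^3/35 - b^2/14 + 9*b/7 + (C2*sin(14^(2/3)*sqrt(3)*b/4) + C3*cos(14^(2/3)*sqrt(3)*b/4))*exp(-14^(2/3)*b/4)


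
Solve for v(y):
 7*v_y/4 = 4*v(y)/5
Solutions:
 v(y) = C1*exp(16*y/35)


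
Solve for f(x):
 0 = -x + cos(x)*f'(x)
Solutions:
 f(x) = C1 + Integral(x/cos(x), x)


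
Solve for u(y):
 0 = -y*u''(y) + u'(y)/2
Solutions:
 u(y) = C1 + C2*y^(3/2)


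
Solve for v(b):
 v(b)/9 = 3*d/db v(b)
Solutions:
 v(b) = C1*exp(b/27)


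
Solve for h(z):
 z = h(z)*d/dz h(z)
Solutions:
 h(z) = -sqrt(C1 + z^2)
 h(z) = sqrt(C1 + z^2)


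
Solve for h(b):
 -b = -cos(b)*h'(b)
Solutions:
 h(b) = C1 + Integral(b/cos(b), b)


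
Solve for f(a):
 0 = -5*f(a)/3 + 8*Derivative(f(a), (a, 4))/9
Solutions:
 f(a) = C1*exp(-30^(1/4)*a/2) + C2*exp(30^(1/4)*a/2) + C3*sin(30^(1/4)*a/2) + C4*cos(30^(1/4)*a/2)


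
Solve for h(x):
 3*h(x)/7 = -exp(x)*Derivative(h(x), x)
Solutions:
 h(x) = C1*exp(3*exp(-x)/7)


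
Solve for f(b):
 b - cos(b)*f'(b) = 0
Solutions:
 f(b) = C1 + Integral(b/cos(b), b)


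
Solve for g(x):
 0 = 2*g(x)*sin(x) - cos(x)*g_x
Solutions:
 g(x) = C1/cos(x)^2


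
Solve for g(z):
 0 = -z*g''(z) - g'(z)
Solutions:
 g(z) = C1 + C2*log(z)


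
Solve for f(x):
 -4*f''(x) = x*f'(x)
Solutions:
 f(x) = C1 + C2*erf(sqrt(2)*x/4)


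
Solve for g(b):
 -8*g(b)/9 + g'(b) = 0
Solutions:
 g(b) = C1*exp(8*b/9)


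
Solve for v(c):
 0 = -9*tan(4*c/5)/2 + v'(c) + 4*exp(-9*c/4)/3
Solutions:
 v(c) = C1 + 45*log(tan(4*c/5)^2 + 1)/16 + 16*exp(-9*c/4)/27


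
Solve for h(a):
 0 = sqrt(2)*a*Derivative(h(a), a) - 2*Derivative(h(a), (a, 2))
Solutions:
 h(a) = C1 + C2*erfi(2^(1/4)*a/2)


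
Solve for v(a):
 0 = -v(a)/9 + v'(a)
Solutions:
 v(a) = C1*exp(a/9)


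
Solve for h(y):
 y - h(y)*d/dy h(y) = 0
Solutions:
 h(y) = -sqrt(C1 + y^2)
 h(y) = sqrt(C1 + y^2)


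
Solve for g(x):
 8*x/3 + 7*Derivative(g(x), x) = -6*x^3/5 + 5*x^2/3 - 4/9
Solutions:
 g(x) = C1 - 3*x^4/70 + 5*x^3/63 - 4*x^2/21 - 4*x/63


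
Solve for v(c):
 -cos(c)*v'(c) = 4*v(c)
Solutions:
 v(c) = C1*(sin(c)^2 - 2*sin(c) + 1)/(sin(c)^2 + 2*sin(c) + 1)


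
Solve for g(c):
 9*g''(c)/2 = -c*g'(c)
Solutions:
 g(c) = C1 + C2*erf(c/3)


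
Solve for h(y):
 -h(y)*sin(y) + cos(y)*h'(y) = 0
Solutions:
 h(y) = C1/cos(y)


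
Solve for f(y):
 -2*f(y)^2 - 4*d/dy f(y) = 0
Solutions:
 f(y) = 2/(C1 + y)


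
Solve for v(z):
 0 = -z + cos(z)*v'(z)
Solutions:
 v(z) = C1 + Integral(z/cos(z), z)


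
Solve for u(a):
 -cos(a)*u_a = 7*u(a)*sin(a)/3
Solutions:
 u(a) = C1*cos(a)^(7/3)


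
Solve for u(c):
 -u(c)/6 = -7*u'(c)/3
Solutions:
 u(c) = C1*exp(c/14)


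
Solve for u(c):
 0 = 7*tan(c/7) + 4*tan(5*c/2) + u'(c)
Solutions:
 u(c) = C1 + 49*log(cos(c/7)) + 8*log(cos(5*c/2))/5


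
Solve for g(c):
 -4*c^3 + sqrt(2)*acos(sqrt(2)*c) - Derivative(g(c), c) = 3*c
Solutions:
 g(c) = C1 - c^4 - 3*c^2/2 + sqrt(2)*(c*acos(sqrt(2)*c) - sqrt(2)*sqrt(1 - 2*c^2)/2)


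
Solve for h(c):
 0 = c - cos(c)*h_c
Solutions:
 h(c) = C1 + Integral(c/cos(c), c)


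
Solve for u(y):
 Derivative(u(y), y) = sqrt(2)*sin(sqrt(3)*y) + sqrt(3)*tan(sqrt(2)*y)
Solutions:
 u(y) = C1 - sqrt(6)*log(cos(sqrt(2)*y))/2 - sqrt(6)*cos(sqrt(3)*y)/3


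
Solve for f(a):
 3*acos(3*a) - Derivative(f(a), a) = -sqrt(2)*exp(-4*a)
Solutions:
 f(a) = C1 + 3*a*acos(3*a) - sqrt(1 - 9*a^2) - sqrt(2)*exp(-4*a)/4


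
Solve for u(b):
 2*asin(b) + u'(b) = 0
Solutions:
 u(b) = C1 - 2*b*asin(b) - 2*sqrt(1 - b^2)


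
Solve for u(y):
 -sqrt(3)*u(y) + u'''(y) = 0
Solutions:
 u(y) = C3*exp(3^(1/6)*y) + (C1*sin(3^(2/3)*y/2) + C2*cos(3^(2/3)*y/2))*exp(-3^(1/6)*y/2)


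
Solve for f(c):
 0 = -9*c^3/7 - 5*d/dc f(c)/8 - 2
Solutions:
 f(c) = C1 - 18*c^4/35 - 16*c/5


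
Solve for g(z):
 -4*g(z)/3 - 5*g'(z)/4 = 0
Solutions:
 g(z) = C1*exp(-16*z/15)


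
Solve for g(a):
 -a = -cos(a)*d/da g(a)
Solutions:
 g(a) = C1 + Integral(a/cos(a), a)


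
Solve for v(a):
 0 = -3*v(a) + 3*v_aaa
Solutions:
 v(a) = C3*exp(a) + (C1*sin(sqrt(3)*a/2) + C2*cos(sqrt(3)*a/2))*exp(-a/2)


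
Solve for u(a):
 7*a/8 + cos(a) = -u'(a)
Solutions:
 u(a) = C1 - 7*a^2/16 - sin(a)


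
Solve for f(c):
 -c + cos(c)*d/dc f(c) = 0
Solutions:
 f(c) = C1 + Integral(c/cos(c), c)


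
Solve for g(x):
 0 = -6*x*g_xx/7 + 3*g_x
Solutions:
 g(x) = C1 + C2*x^(9/2)


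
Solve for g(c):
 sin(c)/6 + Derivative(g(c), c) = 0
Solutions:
 g(c) = C1 + cos(c)/6


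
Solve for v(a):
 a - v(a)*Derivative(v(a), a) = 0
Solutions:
 v(a) = -sqrt(C1 + a^2)
 v(a) = sqrt(C1 + a^2)


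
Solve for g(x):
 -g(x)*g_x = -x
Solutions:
 g(x) = -sqrt(C1 + x^2)
 g(x) = sqrt(C1 + x^2)


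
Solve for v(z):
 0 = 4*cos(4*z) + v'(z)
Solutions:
 v(z) = C1 - sin(4*z)


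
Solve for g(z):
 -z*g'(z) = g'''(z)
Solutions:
 g(z) = C1 + Integral(C2*airyai(-z) + C3*airybi(-z), z)


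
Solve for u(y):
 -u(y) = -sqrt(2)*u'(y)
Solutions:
 u(y) = C1*exp(sqrt(2)*y/2)


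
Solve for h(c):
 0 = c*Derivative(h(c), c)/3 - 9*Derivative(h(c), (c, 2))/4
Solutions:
 h(c) = C1 + C2*erfi(sqrt(6)*c/9)


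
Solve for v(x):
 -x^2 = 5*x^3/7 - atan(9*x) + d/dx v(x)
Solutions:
 v(x) = C1 - 5*x^4/28 - x^3/3 + x*atan(9*x) - log(81*x^2 + 1)/18


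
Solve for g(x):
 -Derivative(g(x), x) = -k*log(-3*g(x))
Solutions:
 Integral(1/(log(-_y) + log(3)), (_y, g(x))) = C1 + k*x


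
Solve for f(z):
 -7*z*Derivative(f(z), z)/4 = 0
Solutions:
 f(z) = C1


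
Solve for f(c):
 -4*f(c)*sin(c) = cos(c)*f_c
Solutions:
 f(c) = C1*cos(c)^4


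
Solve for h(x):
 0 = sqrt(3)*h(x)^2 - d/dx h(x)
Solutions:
 h(x) = -1/(C1 + sqrt(3)*x)


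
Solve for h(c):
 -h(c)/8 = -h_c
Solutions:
 h(c) = C1*exp(c/8)


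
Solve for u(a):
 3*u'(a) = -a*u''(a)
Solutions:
 u(a) = C1 + C2/a^2


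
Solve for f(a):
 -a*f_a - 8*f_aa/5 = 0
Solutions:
 f(a) = C1 + C2*erf(sqrt(5)*a/4)


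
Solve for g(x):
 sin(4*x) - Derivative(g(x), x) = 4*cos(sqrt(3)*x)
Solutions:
 g(x) = C1 - 4*sqrt(3)*sin(sqrt(3)*x)/3 - cos(4*x)/4


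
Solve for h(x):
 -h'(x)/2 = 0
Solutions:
 h(x) = C1


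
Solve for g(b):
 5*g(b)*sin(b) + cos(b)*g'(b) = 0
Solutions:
 g(b) = C1*cos(b)^5


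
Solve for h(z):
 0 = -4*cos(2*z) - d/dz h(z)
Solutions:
 h(z) = C1 - 2*sin(2*z)


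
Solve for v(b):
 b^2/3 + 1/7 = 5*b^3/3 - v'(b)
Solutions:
 v(b) = C1 + 5*b^4/12 - b^3/9 - b/7


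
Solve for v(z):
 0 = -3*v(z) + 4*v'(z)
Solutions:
 v(z) = C1*exp(3*z/4)


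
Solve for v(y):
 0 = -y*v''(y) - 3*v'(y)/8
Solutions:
 v(y) = C1 + C2*y^(5/8)


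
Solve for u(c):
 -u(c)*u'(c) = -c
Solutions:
 u(c) = -sqrt(C1 + c^2)
 u(c) = sqrt(C1 + c^2)


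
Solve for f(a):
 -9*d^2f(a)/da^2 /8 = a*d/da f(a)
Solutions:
 f(a) = C1 + C2*erf(2*a/3)


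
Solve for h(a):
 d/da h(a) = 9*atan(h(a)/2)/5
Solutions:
 Integral(1/atan(_y/2), (_y, h(a))) = C1 + 9*a/5


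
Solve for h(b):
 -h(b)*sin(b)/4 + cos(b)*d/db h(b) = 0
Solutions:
 h(b) = C1/cos(b)^(1/4)


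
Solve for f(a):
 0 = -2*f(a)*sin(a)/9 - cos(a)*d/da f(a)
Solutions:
 f(a) = C1*cos(a)^(2/9)


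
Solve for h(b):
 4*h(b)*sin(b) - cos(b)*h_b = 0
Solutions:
 h(b) = C1/cos(b)^4


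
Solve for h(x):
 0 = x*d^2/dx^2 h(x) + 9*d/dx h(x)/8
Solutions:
 h(x) = C1 + C2/x^(1/8)


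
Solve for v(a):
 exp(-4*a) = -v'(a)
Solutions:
 v(a) = C1 + exp(-4*a)/4


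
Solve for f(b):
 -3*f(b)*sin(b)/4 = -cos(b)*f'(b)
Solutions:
 f(b) = C1/cos(b)^(3/4)


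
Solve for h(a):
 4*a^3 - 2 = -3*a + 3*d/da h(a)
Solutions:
 h(a) = C1 + a^4/3 + a^2/2 - 2*a/3


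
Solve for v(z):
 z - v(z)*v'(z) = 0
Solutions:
 v(z) = -sqrt(C1 + z^2)
 v(z) = sqrt(C1 + z^2)


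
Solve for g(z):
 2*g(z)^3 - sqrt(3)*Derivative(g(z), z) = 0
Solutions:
 g(z) = -sqrt(6)*sqrt(-1/(C1 + 2*sqrt(3)*z))/2
 g(z) = sqrt(6)*sqrt(-1/(C1 + 2*sqrt(3)*z))/2


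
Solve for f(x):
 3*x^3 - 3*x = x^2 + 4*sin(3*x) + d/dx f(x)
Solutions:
 f(x) = C1 + 3*x^4/4 - x^3/3 - 3*x^2/2 + 4*cos(3*x)/3


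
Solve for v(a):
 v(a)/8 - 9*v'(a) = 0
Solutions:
 v(a) = C1*exp(a/72)


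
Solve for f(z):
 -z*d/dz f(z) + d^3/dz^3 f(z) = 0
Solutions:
 f(z) = C1 + Integral(C2*airyai(z) + C3*airybi(z), z)


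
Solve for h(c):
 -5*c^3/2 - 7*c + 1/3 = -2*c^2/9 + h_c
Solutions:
 h(c) = C1 - 5*c^4/8 + 2*c^3/27 - 7*c^2/2 + c/3


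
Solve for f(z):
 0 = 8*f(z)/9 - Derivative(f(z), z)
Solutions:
 f(z) = C1*exp(8*z/9)


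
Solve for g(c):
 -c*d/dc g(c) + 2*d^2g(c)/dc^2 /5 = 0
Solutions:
 g(c) = C1 + C2*erfi(sqrt(5)*c/2)


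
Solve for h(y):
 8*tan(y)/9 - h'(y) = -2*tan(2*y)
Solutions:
 h(y) = C1 - 8*log(cos(y))/9 - log(cos(2*y))


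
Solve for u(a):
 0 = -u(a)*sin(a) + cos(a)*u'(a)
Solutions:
 u(a) = C1/cos(a)


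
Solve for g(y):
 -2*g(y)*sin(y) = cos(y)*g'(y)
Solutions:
 g(y) = C1*cos(y)^2


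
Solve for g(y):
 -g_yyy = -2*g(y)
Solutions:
 g(y) = C3*exp(2^(1/3)*y) + (C1*sin(2^(1/3)*sqrt(3)*y/2) + C2*cos(2^(1/3)*sqrt(3)*y/2))*exp(-2^(1/3)*y/2)


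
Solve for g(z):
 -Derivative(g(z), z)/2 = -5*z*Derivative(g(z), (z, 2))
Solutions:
 g(z) = C1 + C2*z^(11/10)


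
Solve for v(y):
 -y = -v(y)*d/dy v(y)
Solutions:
 v(y) = -sqrt(C1 + y^2)
 v(y) = sqrt(C1 + y^2)


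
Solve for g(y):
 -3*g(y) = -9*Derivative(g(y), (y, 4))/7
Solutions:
 g(y) = C1*exp(-3^(3/4)*7^(1/4)*y/3) + C2*exp(3^(3/4)*7^(1/4)*y/3) + C3*sin(3^(3/4)*7^(1/4)*y/3) + C4*cos(3^(3/4)*7^(1/4)*y/3)


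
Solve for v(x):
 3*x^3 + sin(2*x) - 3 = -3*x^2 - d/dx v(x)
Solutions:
 v(x) = C1 - 3*x^4/4 - x^3 + 3*x + cos(2*x)/2


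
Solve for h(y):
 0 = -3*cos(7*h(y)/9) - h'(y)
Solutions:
 3*y - 9*log(sin(7*h(y)/9) - 1)/14 + 9*log(sin(7*h(y)/9) + 1)/14 = C1


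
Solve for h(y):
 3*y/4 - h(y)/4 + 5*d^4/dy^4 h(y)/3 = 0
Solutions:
 h(y) = C1*exp(-sqrt(2)*3^(1/4)*5^(3/4)*y/10) + C2*exp(sqrt(2)*3^(1/4)*5^(3/4)*y/10) + C3*sin(sqrt(2)*3^(1/4)*5^(3/4)*y/10) + C4*cos(sqrt(2)*3^(1/4)*5^(3/4)*y/10) + 3*y


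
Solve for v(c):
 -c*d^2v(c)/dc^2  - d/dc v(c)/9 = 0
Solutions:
 v(c) = C1 + C2*c^(8/9)


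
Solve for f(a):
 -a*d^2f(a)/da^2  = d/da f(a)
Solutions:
 f(a) = C1 + C2*log(a)


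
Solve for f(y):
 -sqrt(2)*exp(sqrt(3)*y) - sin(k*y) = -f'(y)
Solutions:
 f(y) = C1 + sqrt(6)*exp(sqrt(3)*y)/3 - cos(k*y)/k


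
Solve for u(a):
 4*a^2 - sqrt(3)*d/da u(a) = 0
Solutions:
 u(a) = C1 + 4*sqrt(3)*a^3/9


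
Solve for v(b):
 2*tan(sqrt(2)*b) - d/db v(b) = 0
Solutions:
 v(b) = C1 - sqrt(2)*log(cos(sqrt(2)*b))


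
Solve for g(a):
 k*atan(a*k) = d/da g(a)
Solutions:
 g(a) = C1 + k*Piecewise((a*atan(a*k) - log(a^2*k^2 + 1)/(2*k), Ne(k, 0)), (0, True))


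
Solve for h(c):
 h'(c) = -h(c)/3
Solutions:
 h(c) = C1*exp(-c/3)


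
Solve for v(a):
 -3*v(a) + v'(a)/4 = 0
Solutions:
 v(a) = C1*exp(12*a)


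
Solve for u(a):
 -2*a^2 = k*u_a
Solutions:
 u(a) = C1 - 2*a^3/(3*k)


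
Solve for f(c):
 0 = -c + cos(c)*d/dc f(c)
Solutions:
 f(c) = C1 + Integral(c/cos(c), c)


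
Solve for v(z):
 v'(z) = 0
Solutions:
 v(z) = C1


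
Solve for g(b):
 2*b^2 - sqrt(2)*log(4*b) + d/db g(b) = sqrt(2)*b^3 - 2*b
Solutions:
 g(b) = C1 + sqrt(2)*b^4/4 - 2*b^3/3 - b^2 + sqrt(2)*b*log(b) - sqrt(2)*b + 2*sqrt(2)*b*log(2)


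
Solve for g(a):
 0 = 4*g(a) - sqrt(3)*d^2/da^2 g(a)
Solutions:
 g(a) = C1*exp(-2*3^(3/4)*a/3) + C2*exp(2*3^(3/4)*a/3)


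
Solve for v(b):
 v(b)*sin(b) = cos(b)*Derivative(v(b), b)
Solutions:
 v(b) = C1/cos(b)


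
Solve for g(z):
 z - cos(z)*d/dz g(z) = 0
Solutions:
 g(z) = C1 + Integral(z/cos(z), z)


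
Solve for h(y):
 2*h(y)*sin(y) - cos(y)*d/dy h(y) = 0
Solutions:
 h(y) = C1/cos(y)^2


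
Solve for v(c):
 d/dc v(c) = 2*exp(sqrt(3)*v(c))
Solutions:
 v(c) = sqrt(3)*(2*log(-1/(C1 + 2*c)) - log(3))/6


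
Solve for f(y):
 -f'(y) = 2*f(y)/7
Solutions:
 f(y) = C1*exp(-2*y/7)


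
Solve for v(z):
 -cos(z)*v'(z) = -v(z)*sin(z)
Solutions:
 v(z) = C1/cos(z)


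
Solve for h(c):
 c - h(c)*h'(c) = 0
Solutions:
 h(c) = -sqrt(C1 + c^2)
 h(c) = sqrt(C1 + c^2)


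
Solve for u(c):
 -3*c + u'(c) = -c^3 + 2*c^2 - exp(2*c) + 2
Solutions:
 u(c) = C1 - c^4/4 + 2*c^3/3 + 3*c^2/2 + 2*c - exp(2*c)/2


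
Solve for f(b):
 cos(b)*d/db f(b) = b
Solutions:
 f(b) = C1 + Integral(b/cos(b), b)


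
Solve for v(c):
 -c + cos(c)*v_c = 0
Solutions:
 v(c) = C1 + Integral(c/cos(c), c)


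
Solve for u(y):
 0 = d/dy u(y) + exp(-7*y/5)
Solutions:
 u(y) = C1 + 5*exp(-7*y/5)/7


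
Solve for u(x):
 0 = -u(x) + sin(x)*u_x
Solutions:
 u(x) = C1*sqrt(cos(x) - 1)/sqrt(cos(x) + 1)


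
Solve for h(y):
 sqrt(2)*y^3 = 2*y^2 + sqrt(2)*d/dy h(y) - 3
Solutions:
 h(y) = C1 + y^4/4 - sqrt(2)*y^3/3 + 3*sqrt(2)*y/2


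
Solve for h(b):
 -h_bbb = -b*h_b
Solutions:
 h(b) = C1 + Integral(C2*airyai(b) + C3*airybi(b), b)


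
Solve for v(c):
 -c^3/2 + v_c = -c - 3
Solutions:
 v(c) = C1 + c^4/8 - c^2/2 - 3*c


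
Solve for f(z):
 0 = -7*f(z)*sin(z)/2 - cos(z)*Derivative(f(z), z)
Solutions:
 f(z) = C1*cos(z)^(7/2)


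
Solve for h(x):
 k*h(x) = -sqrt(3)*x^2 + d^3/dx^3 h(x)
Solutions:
 h(x) = C1*exp(k^(1/3)*x) + C2*exp(k^(1/3)*x*(-1 + sqrt(3)*I)/2) + C3*exp(-k^(1/3)*x*(1 + sqrt(3)*I)/2) - sqrt(3)*x^2/k


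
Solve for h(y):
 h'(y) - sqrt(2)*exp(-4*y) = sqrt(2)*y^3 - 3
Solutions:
 h(y) = C1 + sqrt(2)*y^4/4 - 3*y - sqrt(2)*exp(-4*y)/4


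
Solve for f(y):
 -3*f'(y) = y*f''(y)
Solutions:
 f(y) = C1 + C2/y^2


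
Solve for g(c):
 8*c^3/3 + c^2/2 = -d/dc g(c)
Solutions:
 g(c) = C1 - 2*c^4/3 - c^3/6


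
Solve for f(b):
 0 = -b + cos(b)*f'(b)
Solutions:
 f(b) = C1 + Integral(b/cos(b), b)


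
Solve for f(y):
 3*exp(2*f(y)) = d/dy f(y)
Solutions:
 f(y) = log(-sqrt(-1/(C1 + 3*y))) - log(2)/2
 f(y) = log(-1/(C1 + 3*y))/2 - log(2)/2


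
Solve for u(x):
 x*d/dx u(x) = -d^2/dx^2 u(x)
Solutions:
 u(x) = C1 + C2*erf(sqrt(2)*x/2)


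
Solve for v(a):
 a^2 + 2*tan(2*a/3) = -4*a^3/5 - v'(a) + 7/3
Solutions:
 v(a) = C1 - a^4/5 - a^3/3 + 7*a/3 + 3*log(cos(2*a/3))


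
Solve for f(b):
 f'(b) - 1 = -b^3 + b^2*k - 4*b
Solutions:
 f(b) = C1 - b^4/4 + b^3*k/3 - 2*b^2 + b


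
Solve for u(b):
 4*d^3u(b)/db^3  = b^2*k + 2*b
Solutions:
 u(b) = C1 + C2*b + C3*b^2 + b^5*k/240 + b^4/48


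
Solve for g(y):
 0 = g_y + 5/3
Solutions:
 g(y) = C1 - 5*y/3


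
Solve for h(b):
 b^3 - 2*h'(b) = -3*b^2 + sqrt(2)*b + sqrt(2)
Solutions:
 h(b) = C1 + b^4/8 + b^3/2 - sqrt(2)*b^2/4 - sqrt(2)*b/2


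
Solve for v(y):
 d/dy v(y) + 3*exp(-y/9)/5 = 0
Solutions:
 v(y) = C1 + 27*exp(-y/9)/5


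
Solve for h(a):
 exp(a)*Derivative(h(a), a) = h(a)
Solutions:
 h(a) = C1*exp(-exp(-a))


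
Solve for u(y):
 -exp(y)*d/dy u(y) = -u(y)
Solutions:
 u(y) = C1*exp(-exp(-y))


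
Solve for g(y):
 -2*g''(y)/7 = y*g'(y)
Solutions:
 g(y) = C1 + C2*erf(sqrt(7)*y/2)


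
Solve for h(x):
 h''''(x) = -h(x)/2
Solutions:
 h(x) = (C1*sin(2^(1/4)*x/2) + C2*cos(2^(1/4)*x/2))*exp(-2^(1/4)*x/2) + (C3*sin(2^(1/4)*x/2) + C4*cos(2^(1/4)*x/2))*exp(2^(1/4)*x/2)


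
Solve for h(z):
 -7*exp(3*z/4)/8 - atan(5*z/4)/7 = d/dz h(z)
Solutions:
 h(z) = C1 - z*atan(5*z/4)/7 - 7*exp(3*z/4)/6 + 2*log(25*z^2 + 16)/35


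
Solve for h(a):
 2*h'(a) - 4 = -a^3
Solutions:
 h(a) = C1 - a^4/8 + 2*a


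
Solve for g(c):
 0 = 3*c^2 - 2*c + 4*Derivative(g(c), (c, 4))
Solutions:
 g(c) = C1 + C2*c + C3*c^2 + C4*c^3 - c^6/480 + c^5/240


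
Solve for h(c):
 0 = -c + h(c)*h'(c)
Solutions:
 h(c) = -sqrt(C1 + c^2)
 h(c) = sqrt(C1 + c^2)


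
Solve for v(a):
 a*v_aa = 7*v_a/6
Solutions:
 v(a) = C1 + C2*a^(13/6)


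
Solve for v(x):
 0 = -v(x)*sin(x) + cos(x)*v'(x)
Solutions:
 v(x) = C1/cos(x)


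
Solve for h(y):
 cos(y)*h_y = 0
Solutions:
 h(y) = C1


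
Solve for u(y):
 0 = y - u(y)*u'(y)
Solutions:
 u(y) = -sqrt(C1 + y^2)
 u(y) = sqrt(C1 + y^2)


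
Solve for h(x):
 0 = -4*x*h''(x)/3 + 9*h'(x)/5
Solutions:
 h(x) = C1 + C2*x^(47/20)


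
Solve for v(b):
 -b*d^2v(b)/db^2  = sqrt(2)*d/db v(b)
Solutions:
 v(b) = C1 + C2*b^(1 - sqrt(2))


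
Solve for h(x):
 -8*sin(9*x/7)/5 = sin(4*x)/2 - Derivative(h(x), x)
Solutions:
 h(x) = C1 - 56*cos(9*x/7)/45 - cos(4*x)/8


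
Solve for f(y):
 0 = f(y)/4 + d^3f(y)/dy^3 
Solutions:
 f(y) = C3*exp(-2^(1/3)*y/2) + (C1*sin(2^(1/3)*sqrt(3)*y/4) + C2*cos(2^(1/3)*sqrt(3)*y/4))*exp(2^(1/3)*y/4)


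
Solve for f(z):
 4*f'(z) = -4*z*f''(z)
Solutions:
 f(z) = C1 + C2*log(z)


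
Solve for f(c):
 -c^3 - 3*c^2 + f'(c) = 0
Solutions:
 f(c) = C1 + c^4/4 + c^3


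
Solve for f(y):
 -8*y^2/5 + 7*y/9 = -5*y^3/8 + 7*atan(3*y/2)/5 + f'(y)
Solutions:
 f(y) = C1 + 5*y^4/32 - 8*y^3/15 + 7*y^2/18 - 7*y*atan(3*y/2)/5 + 7*log(9*y^2 + 4)/15


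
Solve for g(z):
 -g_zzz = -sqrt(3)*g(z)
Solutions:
 g(z) = C3*exp(3^(1/6)*z) + (C1*sin(3^(2/3)*z/2) + C2*cos(3^(2/3)*z/2))*exp(-3^(1/6)*z/2)


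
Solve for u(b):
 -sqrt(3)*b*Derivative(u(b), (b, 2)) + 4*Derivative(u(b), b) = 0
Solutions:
 u(b) = C1 + C2*b^(1 + 4*sqrt(3)/3)


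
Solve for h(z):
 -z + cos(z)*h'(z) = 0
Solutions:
 h(z) = C1 + Integral(z/cos(z), z)


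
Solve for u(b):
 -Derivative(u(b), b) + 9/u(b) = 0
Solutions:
 u(b) = -sqrt(C1 + 18*b)
 u(b) = sqrt(C1 + 18*b)


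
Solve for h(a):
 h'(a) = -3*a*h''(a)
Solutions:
 h(a) = C1 + C2*a^(2/3)


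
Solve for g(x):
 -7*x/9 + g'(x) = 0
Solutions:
 g(x) = C1 + 7*x^2/18


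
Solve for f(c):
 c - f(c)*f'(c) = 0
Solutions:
 f(c) = -sqrt(C1 + c^2)
 f(c) = sqrt(C1 + c^2)


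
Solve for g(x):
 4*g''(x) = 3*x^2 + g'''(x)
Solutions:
 g(x) = C1 + C2*x + C3*exp(4*x) + x^4/16 + x^3/16 + 3*x^2/64


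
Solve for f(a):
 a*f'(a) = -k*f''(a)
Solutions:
 f(a) = C1 + C2*sqrt(k)*erf(sqrt(2)*a*sqrt(1/k)/2)


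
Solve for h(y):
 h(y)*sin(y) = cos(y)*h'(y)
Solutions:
 h(y) = C1/cos(y)


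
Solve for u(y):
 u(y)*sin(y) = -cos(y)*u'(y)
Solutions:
 u(y) = C1*cos(y)


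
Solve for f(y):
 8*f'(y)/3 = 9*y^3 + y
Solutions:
 f(y) = C1 + 27*y^4/32 + 3*y^2/16


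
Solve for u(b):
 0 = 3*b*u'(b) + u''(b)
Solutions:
 u(b) = C1 + C2*erf(sqrt(6)*b/2)


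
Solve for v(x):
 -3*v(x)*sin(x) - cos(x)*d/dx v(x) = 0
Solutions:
 v(x) = C1*cos(x)^3


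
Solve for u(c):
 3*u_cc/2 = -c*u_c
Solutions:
 u(c) = C1 + C2*erf(sqrt(3)*c/3)


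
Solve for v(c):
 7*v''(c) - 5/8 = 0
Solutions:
 v(c) = C1 + C2*c + 5*c^2/112


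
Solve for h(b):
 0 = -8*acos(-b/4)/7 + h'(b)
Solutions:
 h(b) = C1 + 8*b*acos(-b/4)/7 + 8*sqrt(16 - b^2)/7


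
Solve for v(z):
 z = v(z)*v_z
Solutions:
 v(z) = -sqrt(C1 + z^2)
 v(z) = sqrt(C1 + z^2)


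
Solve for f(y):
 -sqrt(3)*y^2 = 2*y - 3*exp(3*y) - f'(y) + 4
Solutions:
 f(y) = C1 + sqrt(3)*y^3/3 + y^2 + 4*y - exp(3*y)


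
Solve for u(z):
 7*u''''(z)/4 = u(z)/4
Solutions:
 u(z) = C1*exp(-7^(3/4)*z/7) + C2*exp(7^(3/4)*z/7) + C3*sin(7^(3/4)*z/7) + C4*cos(7^(3/4)*z/7)


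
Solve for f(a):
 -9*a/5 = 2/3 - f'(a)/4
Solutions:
 f(a) = C1 + 18*a^2/5 + 8*a/3


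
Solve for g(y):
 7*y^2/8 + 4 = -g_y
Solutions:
 g(y) = C1 - 7*y^3/24 - 4*y


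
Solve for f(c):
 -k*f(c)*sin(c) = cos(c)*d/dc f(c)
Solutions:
 f(c) = C1*exp(k*log(cos(c)))


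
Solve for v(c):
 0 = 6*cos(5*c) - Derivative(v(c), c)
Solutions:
 v(c) = C1 + 6*sin(5*c)/5


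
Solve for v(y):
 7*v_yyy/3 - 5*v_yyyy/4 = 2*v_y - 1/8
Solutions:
 v(y) = C1 + C2*exp(y*(392*2^(1/3)/(135*sqrt(7249) + 12737)^(1/3) + 2^(2/3)*(135*sqrt(7249) + 12737)^(1/3) + 56)/90)*sin(2^(1/3)*sqrt(3)*y*(-2^(1/3)*(135*sqrt(7249) + 12737)^(1/3) + 392/(135*sqrt(7249) + 12737)^(1/3))/90) + C3*exp(y*(392*2^(1/3)/(135*sqrt(7249) + 12737)^(1/3) + 2^(2/3)*(135*sqrt(7249) + 12737)^(1/3) + 56)/90)*cos(2^(1/3)*sqrt(3)*y*(-2^(1/3)*(135*sqrt(7249) + 12737)^(1/3) + 392/(135*sqrt(7249) + 12737)^(1/3))/90) + C4*exp(y*(-2^(2/3)*(135*sqrt(7249) + 12737)^(1/3) - 392*2^(1/3)/(135*sqrt(7249) + 12737)^(1/3) + 28)/45) + y/16


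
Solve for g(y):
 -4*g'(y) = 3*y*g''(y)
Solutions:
 g(y) = C1 + C2/y^(1/3)


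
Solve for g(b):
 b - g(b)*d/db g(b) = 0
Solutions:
 g(b) = -sqrt(C1 + b^2)
 g(b) = sqrt(C1 + b^2)


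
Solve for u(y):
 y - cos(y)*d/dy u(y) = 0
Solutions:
 u(y) = C1 + Integral(y/cos(y), y)


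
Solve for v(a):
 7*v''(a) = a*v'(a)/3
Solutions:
 v(a) = C1 + C2*erfi(sqrt(42)*a/42)


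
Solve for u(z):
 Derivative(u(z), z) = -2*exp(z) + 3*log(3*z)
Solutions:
 u(z) = C1 + 3*z*log(z) + 3*z*(-1 + log(3)) - 2*exp(z)


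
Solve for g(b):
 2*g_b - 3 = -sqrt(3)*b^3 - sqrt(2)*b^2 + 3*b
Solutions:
 g(b) = C1 - sqrt(3)*b^4/8 - sqrt(2)*b^3/6 + 3*b^2/4 + 3*b/2


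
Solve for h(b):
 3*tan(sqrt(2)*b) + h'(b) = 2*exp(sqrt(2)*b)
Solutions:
 h(b) = C1 + sqrt(2)*exp(sqrt(2)*b) + 3*sqrt(2)*log(cos(sqrt(2)*b))/2


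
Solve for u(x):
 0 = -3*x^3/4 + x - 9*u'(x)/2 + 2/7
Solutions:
 u(x) = C1 - x^4/24 + x^2/9 + 4*x/63


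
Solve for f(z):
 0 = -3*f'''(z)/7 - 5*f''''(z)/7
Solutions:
 f(z) = C1 + C2*z + C3*z^2 + C4*exp(-3*z/5)


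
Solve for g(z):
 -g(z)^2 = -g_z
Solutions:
 g(z) = -1/(C1 + z)


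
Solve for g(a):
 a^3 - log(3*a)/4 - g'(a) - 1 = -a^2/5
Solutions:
 g(a) = C1 + a^4/4 + a^3/15 - a*log(a)/4 - 3*a/4 - a*log(3)/4


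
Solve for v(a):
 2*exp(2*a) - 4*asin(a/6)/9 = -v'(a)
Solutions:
 v(a) = C1 + 4*a*asin(a/6)/9 + 4*sqrt(36 - a^2)/9 - exp(2*a)


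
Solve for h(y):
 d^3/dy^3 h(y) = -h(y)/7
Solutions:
 h(y) = C3*exp(-7^(2/3)*y/7) + (C1*sin(sqrt(3)*7^(2/3)*y/14) + C2*cos(sqrt(3)*7^(2/3)*y/14))*exp(7^(2/3)*y/14)


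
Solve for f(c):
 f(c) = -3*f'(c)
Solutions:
 f(c) = C1*exp(-c/3)


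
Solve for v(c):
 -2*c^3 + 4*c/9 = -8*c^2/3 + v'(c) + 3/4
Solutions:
 v(c) = C1 - c^4/2 + 8*c^3/9 + 2*c^2/9 - 3*c/4


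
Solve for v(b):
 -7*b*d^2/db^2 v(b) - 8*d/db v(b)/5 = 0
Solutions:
 v(b) = C1 + C2*b^(27/35)


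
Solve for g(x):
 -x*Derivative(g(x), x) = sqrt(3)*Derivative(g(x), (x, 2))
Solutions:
 g(x) = C1 + C2*erf(sqrt(2)*3^(3/4)*x/6)


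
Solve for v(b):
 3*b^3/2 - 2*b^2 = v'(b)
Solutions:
 v(b) = C1 + 3*b^4/8 - 2*b^3/3


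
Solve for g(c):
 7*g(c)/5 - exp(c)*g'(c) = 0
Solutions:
 g(c) = C1*exp(-7*exp(-c)/5)


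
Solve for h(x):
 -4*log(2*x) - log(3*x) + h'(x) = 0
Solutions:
 h(x) = C1 + 5*x*log(x) - 5*x + x*log(48)


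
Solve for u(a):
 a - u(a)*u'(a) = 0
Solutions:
 u(a) = -sqrt(C1 + a^2)
 u(a) = sqrt(C1 + a^2)


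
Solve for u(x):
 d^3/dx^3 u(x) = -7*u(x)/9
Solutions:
 u(x) = C3*exp(-21^(1/3)*x/3) + (C1*sin(3^(5/6)*7^(1/3)*x/6) + C2*cos(3^(5/6)*7^(1/3)*x/6))*exp(21^(1/3)*x/6)


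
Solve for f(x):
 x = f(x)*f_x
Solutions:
 f(x) = -sqrt(C1 + x^2)
 f(x) = sqrt(C1 + x^2)


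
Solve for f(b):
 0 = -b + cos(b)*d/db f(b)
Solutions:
 f(b) = C1 + Integral(b/cos(b), b)


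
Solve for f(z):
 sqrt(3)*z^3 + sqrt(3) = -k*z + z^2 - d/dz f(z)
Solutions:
 f(z) = C1 - k*z^2/2 - sqrt(3)*z^4/4 + z^3/3 - sqrt(3)*z


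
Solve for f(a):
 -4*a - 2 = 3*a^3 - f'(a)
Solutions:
 f(a) = C1 + 3*a^4/4 + 2*a^2 + 2*a


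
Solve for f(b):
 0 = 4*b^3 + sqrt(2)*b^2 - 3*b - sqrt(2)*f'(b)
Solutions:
 f(b) = C1 + sqrt(2)*b^4/2 + b^3/3 - 3*sqrt(2)*b^2/4


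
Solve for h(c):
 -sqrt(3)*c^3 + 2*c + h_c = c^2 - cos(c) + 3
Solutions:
 h(c) = C1 + sqrt(3)*c^4/4 + c^3/3 - c^2 + 3*c - sin(c)


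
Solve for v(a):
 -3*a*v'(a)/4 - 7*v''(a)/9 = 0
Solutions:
 v(a) = C1 + C2*erf(3*sqrt(42)*a/28)


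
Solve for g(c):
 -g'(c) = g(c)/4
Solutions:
 g(c) = C1*exp(-c/4)


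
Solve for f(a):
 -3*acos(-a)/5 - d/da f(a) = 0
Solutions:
 f(a) = C1 - 3*a*acos(-a)/5 - 3*sqrt(1 - a^2)/5


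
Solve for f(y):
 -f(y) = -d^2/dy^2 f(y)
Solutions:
 f(y) = C1*exp(-y) + C2*exp(y)


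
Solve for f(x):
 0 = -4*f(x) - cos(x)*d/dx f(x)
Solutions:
 f(x) = C1*(sin(x)^2 - 2*sin(x) + 1)/(sin(x)^2 + 2*sin(x) + 1)


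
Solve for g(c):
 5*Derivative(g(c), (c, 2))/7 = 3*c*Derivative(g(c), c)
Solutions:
 g(c) = C1 + C2*erfi(sqrt(210)*c/10)


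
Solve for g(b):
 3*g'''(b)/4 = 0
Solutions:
 g(b) = C1 + C2*b + C3*b^2


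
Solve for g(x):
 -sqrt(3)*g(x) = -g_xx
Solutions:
 g(x) = C1*exp(-3^(1/4)*x) + C2*exp(3^(1/4)*x)


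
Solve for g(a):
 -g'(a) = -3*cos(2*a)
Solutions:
 g(a) = C1 + 3*sin(2*a)/2


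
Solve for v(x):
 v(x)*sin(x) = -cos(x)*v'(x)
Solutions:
 v(x) = C1*cos(x)


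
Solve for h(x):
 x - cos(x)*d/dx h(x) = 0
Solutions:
 h(x) = C1 + Integral(x/cos(x), x)


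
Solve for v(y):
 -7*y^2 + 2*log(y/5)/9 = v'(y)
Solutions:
 v(y) = C1 - 7*y^3/3 + 2*y*log(y)/9 - 2*y*log(5)/9 - 2*y/9


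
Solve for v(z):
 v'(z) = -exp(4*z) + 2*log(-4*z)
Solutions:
 v(z) = C1 + 2*z*log(-z) + 2*z*(-1 + 2*log(2)) - exp(4*z)/4


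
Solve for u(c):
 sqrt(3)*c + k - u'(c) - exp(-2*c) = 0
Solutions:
 u(c) = C1 + sqrt(3)*c^2/2 + c*k + exp(-2*c)/2


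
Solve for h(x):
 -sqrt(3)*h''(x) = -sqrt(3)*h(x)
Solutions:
 h(x) = C1*exp(-x) + C2*exp(x)


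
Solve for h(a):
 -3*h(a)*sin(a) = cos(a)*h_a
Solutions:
 h(a) = C1*cos(a)^3


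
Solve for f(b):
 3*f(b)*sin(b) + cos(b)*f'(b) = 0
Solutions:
 f(b) = C1*cos(b)^3


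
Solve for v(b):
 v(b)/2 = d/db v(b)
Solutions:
 v(b) = C1*exp(b/2)


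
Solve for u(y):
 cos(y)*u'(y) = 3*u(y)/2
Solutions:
 u(y) = C1*(sin(y) + 1)^(3/4)/(sin(y) - 1)^(3/4)


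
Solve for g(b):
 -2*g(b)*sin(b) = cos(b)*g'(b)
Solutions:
 g(b) = C1*cos(b)^2


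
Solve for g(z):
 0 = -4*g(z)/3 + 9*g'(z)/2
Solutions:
 g(z) = C1*exp(8*z/27)


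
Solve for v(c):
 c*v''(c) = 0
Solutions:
 v(c) = C1 + C2*c


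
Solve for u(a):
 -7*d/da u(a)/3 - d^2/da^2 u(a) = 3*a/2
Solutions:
 u(a) = C1 + C2*exp(-7*a/3) - 9*a^2/28 + 27*a/98


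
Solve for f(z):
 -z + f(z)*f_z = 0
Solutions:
 f(z) = -sqrt(C1 + z^2)
 f(z) = sqrt(C1 + z^2)


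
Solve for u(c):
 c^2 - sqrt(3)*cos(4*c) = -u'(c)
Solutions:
 u(c) = C1 - c^3/3 + sqrt(3)*sin(4*c)/4


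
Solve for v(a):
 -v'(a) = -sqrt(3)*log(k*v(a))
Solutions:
 li(k*v(a))/k = C1 + sqrt(3)*a


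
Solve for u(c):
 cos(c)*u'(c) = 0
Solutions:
 u(c) = C1


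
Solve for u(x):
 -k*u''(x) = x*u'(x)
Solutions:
 u(x) = C1 + C2*sqrt(k)*erf(sqrt(2)*x*sqrt(1/k)/2)


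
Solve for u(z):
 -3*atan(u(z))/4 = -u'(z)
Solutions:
 Integral(1/atan(_y), (_y, u(z))) = C1 + 3*z/4


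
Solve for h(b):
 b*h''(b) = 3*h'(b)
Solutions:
 h(b) = C1 + C2*b^4


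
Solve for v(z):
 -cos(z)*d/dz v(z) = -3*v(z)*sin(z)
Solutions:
 v(z) = C1/cos(z)^3


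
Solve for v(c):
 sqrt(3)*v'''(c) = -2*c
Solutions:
 v(c) = C1 + C2*c + C3*c^2 - sqrt(3)*c^4/36


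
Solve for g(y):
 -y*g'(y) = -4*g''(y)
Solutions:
 g(y) = C1 + C2*erfi(sqrt(2)*y/4)


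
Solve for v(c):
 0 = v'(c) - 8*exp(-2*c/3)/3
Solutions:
 v(c) = C1 - 4*exp(-2*c/3)


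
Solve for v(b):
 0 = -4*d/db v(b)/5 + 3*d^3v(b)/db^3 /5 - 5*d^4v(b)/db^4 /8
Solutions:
 v(b) = C1 + C2*exp(b*(8*2^(2/3)/(25*sqrt(561) + 593)^(1/3) + 8 + 2^(1/3)*(25*sqrt(561) + 593)^(1/3))/25)*sin(2^(1/3)*sqrt(3)*b*(-(25*sqrt(561) + 593)^(1/3) + 8*2^(1/3)/(25*sqrt(561) + 593)^(1/3))/25) + C3*exp(b*(8*2^(2/3)/(25*sqrt(561) + 593)^(1/3) + 8 + 2^(1/3)*(25*sqrt(561) + 593)^(1/3))/25)*cos(2^(1/3)*sqrt(3)*b*(-(25*sqrt(561) + 593)^(1/3) + 8*2^(1/3)/(25*sqrt(561) + 593)^(1/3))/25) + C4*exp(2*b*(-2^(1/3)*(25*sqrt(561) + 593)^(1/3) - 8*2^(2/3)/(25*sqrt(561) + 593)^(1/3) + 4)/25)


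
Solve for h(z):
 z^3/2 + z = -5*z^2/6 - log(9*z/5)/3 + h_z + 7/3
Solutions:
 h(z) = C1 + z^4/8 + 5*z^3/18 + z^2/2 + z*log(z)/3 - 8*z/3 - z*log(5) + 2*z*log(15)/3


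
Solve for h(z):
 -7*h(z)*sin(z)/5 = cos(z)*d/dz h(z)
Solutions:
 h(z) = C1*cos(z)^(7/5)


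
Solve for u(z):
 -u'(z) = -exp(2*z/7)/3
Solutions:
 u(z) = C1 + 7*exp(2*z/7)/6


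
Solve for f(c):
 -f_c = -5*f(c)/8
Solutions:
 f(c) = C1*exp(5*c/8)


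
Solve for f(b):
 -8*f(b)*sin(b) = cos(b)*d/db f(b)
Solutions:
 f(b) = C1*cos(b)^8


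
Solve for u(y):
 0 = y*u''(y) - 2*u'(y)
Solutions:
 u(y) = C1 + C2*y^3


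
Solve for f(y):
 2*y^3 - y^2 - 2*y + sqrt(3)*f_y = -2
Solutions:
 f(y) = C1 - sqrt(3)*y^4/6 + sqrt(3)*y^3/9 + sqrt(3)*y^2/3 - 2*sqrt(3)*y/3


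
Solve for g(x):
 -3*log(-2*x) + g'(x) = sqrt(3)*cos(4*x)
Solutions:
 g(x) = C1 + 3*x*log(-x) - 3*x + 3*x*log(2) + sqrt(3)*sin(4*x)/4


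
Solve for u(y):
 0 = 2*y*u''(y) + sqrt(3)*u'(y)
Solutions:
 u(y) = C1 + C2*y^(1 - sqrt(3)/2)


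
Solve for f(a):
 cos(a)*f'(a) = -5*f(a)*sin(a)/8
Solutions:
 f(a) = C1*cos(a)^(5/8)


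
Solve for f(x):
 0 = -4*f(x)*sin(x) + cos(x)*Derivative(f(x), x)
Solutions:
 f(x) = C1/cos(x)^4


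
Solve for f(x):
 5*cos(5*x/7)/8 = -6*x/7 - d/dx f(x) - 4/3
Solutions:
 f(x) = C1 - 3*x^2/7 - 4*x/3 - 7*sin(5*x/7)/8


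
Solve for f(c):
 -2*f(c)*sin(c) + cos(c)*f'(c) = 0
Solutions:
 f(c) = C1/cos(c)^2


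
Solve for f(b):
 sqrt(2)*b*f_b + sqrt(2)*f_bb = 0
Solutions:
 f(b) = C1 + C2*erf(sqrt(2)*b/2)


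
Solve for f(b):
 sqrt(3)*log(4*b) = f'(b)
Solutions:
 f(b) = C1 + sqrt(3)*b*log(b) - sqrt(3)*b + 2*sqrt(3)*b*log(2)


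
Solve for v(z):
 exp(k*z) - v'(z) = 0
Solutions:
 v(z) = C1 + exp(k*z)/k


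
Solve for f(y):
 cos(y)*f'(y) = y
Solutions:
 f(y) = C1 + Integral(y/cos(y), y)


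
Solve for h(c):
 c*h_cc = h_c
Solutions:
 h(c) = C1 + C2*c^2


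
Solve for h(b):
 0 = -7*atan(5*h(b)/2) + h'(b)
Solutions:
 Integral(1/atan(5*_y/2), (_y, h(b))) = C1 + 7*b


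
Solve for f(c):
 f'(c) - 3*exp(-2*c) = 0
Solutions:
 f(c) = C1 - 3*exp(-2*c)/2


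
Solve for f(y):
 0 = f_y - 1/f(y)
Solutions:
 f(y) = -sqrt(C1 + 2*y)
 f(y) = sqrt(C1 + 2*y)


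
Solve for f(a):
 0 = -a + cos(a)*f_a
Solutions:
 f(a) = C1 + Integral(a/cos(a), a)


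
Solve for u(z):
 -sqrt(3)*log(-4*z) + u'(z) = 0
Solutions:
 u(z) = C1 + sqrt(3)*z*log(-z) + sqrt(3)*z*(-1 + 2*log(2))


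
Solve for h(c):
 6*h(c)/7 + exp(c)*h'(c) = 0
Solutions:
 h(c) = C1*exp(6*exp(-c)/7)


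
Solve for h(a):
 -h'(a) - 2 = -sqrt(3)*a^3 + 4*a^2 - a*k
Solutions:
 h(a) = C1 + sqrt(3)*a^4/4 - 4*a^3/3 + a^2*k/2 - 2*a


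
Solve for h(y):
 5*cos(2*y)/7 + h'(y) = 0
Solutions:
 h(y) = C1 - 5*sin(2*y)/14


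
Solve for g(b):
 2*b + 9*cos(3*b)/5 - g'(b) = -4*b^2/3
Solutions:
 g(b) = C1 + 4*b^3/9 + b^2 + 3*sin(3*b)/5


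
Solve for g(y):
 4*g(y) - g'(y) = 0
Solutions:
 g(y) = C1*exp(4*y)


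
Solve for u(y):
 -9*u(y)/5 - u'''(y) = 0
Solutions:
 u(y) = C3*exp(-15^(2/3)*y/5) + (C1*sin(3*3^(1/6)*5^(2/3)*y/10) + C2*cos(3*3^(1/6)*5^(2/3)*y/10))*exp(15^(2/3)*y/10)


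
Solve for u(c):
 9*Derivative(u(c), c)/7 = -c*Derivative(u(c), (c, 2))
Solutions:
 u(c) = C1 + C2/c^(2/7)


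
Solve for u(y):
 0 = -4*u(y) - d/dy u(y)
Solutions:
 u(y) = C1*exp(-4*y)


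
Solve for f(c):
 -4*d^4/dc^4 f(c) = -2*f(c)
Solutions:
 f(c) = C1*exp(-2^(3/4)*c/2) + C2*exp(2^(3/4)*c/2) + C3*sin(2^(3/4)*c/2) + C4*cos(2^(3/4)*c/2)


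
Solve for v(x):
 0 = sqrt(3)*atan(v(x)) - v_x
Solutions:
 Integral(1/atan(_y), (_y, v(x))) = C1 + sqrt(3)*x


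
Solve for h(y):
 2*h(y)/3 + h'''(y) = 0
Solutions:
 h(y) = C3*exp(-2^(1/3)*3^(2/3)*y/3) + (C1*sin(2^(1/3)*3^(1/6)*y/2) + C2*cos(2^(1/3)*3^(1/6)*y/2))*exp(2^(1/3)*3^(2/3)*y/6)
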